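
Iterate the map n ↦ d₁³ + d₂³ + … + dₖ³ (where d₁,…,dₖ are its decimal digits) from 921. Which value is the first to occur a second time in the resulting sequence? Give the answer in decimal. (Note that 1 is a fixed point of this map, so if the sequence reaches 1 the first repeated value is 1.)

153

921 → 9³ + 2³ + 1³ = 729 + 8 + 1 = 738
738 → 7³ + 3³ + 8³ = 343 + 27 + 512 = 882
882 → 8³ + 8³ + 2³ = 512 + 512 + 8 = 1032
1032 → 1³ + 0³ + 3³ + 2³ = 1 + 0 + 27 + 8 = 36
36 → 3³ + 6³ = 27 + 216 = 243
243 → 2³ + 4³ + 3³ = 8 + 64 + 27 = 99
99 → 9³ + 9³ = 729 + 729 = 1458
1458 → 1³ + 4³ + 5³ + 8³ = 1 + 64 + 125 + 512 = 702
702 → 7³ + 0³ + 2³ = 343 + 0 + 8 = 351
351 → 3³ + 5³ + 1³ = 27 + 125 + 1 = 153
153 → 1³ + 5³ + 3³ = 1 + 125 + 27 = 153  — 153 already appeared earlier.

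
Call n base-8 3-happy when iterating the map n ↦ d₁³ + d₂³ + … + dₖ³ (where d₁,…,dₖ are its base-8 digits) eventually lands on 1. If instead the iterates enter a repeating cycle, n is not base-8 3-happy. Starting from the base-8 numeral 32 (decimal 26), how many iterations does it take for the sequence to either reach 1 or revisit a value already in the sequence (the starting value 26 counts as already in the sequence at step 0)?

26 = (3,2)_8 → 35
35 = (4,3)_8 → 91
91 = (1,3,3)_8 → 55
55 = (6,7)_8 → 559
559 = (1,0,5,7)_8 → 469
469 = (7,2,5)_8 → 476
476 = (7,3,4)_8 → 434
434 = (6,6,2)_8 → 440
440 = (6,7,0)_8 → 559  — 559 repeats.
That took 9 steps.

9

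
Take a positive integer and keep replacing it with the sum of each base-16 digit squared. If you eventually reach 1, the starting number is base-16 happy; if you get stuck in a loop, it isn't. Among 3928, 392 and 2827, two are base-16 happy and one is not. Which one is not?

3928: 3928 → 314 → 110 → 232 → 260 → 17 → 2 → 4 → 16 → 1  — reaches 1 (base-16 happy)
392: 392 → 129 → 65 → 17 → 2 → 4 → 16 → 1  — reaches 1 (base-16 happy)
2827: 2827 → 242 → 229 → 221 → 338 → 30 → 197 → 169 → 181 → 146 → 85 → 50 → 13 → 169  — repeats 169 (not base-16 happy)

2827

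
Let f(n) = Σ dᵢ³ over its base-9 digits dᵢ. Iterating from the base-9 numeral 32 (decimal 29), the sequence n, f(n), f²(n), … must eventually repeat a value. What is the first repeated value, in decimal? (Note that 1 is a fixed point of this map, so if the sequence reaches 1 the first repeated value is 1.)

29 = (3,2)_9 → 35
35 = (3,8)_9 → 539
539 = (6,5,8)_9 → 853
853 = (1,1,4,7)_9 → 409
409 = (5,0,4)_9 → 189
189 = (2,3,0)_9 → 35  — 35 already appeared earlier.

35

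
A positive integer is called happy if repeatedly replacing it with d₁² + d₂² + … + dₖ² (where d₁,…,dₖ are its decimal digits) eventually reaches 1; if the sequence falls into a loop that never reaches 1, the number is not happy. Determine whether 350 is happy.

not happy

350 → 3² + 5² + 0² = 34
34 → 3² + 4² = 25
25 → 2² + 5² = 29
29 → 2² + 9² = 85
85 → 8² + 5² = 89
89 → 8² + 9² = 145
145 → 1² + 4² + 5² = 42
42 → 4² + 2² = 20
20 → 2² + 0² = 4
4 → 4² = 16
16 → 1² + 6² = 37
37 → 3² + 7² = 58
58 → 5² + 8² = 89  — 89 already seen; the sequence cycles without reaching 1.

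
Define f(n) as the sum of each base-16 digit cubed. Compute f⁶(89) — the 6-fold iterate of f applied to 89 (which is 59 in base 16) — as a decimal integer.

89 = (5,9)_16 → 5³ + 9³ = 125 + 729 = 854
854 = (3,5,6)_16 → 3³ + 5³ + 6³ = 27 + 125 + 216 = 368
368 = (1,7,0)_16 → 1³ + 7³ + 0³ = 1 + 343 + 0 = 344
344 = (1,5,8)_16 → 1³ + 5³ + 8³ = 1 + 125 + 512 = 638
638 = (2,7,14)_16 → 2³ + 7³ + 14³ = 8 + 343 + 2744 = 3095
3095 = (12,1,7)_16 → 12³ + 1³ + 7³ = 1728 + 1 + 343 = 2072

2072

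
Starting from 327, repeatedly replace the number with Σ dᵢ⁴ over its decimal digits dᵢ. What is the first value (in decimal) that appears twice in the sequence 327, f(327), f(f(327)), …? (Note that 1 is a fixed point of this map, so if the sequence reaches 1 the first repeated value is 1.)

327 → 3⁴ + 2⁴ + 7⁴ = 2498
2498 → 2⁴ + 4⁴ + 9⁴ + 8⁴ = 10929
10929 → 1⁴ + 0⁴ + 9⁴ + 2⁴ + 9⁴ = 13139
13139 → 1⁴ + 3⁴ + 1⁴ + 3⁴ + 9⁴ = 6725
6725 → 6⁴ + 7⁴ + 2⁴ + 5⁴ = 4338
4338 → 4⁴ + 3⁴ + 3⁴ + 8⁴ = 4514
4514 → 4⁴ + 5⁴ + 1⁴ + 4⁴ = 1138
1138 → 1⁴ + 1⁴ + 3⁴ + 8⁴ = 4179
4179 → 4⁴ + 1⁴ + 7⁴ + 9⁴ = 9219
9219 → 9⁴ + 2⁴ + 1⁴ + 9⁴ = 13139  — 13139 already appeared earlier.

13139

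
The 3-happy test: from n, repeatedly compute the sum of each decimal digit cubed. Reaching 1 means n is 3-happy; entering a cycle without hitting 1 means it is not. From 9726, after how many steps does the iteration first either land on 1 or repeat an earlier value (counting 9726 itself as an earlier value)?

8

9726 → 9³ + 7³ + 2³ + 6³ = 729 + 343 + 8 + 216 = 1296
1296 → 1³ + 2³ + 9³ + 6³ = 1 + 8 + 729 + 216 = 954
954 → 9³ + 5³ + 4³ = 729 + 125 + 64 = 918
918 → 9³ + 1³ + 8³ = 729 + 1 + 512 = 1242
1242 → 1³ + 2³ + 4³ + 2³ = 1 + 8 + 64 + 8 = 81
81 → 8³ + 1³ = 512 + 1 = 513
513 → 5³ + 1³ + 3³ = 125 + 1 + 27 = 153
153 → 1³ + 5³ + 3³ = 1 + 125 + 27 = 153  — 153 repeats.
That took 8 steps.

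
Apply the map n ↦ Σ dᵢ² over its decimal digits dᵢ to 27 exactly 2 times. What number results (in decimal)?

34

27 → 2² + 7² = 4 + 49 = 53
53 → 5² + 3² = 25 + 9 = 34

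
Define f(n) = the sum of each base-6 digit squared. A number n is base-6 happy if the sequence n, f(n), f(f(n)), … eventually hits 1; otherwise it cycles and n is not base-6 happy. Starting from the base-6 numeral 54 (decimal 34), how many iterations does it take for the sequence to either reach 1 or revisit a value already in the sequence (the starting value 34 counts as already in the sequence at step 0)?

9

34 = (5,4)_6 → 41
41 = (1,0,5)_6 → 26
26 = (4,2)_6 → 20
20 = (3,2)_6 → 13
13 = (2,1)_6 → 5
5 = (5)_6 → 25
25 = (4,1)_6 → 17
17 = (2,5)_6 → 29
29 = (4,5)_6 → 41  — 41 repeats.
That took 9 steps.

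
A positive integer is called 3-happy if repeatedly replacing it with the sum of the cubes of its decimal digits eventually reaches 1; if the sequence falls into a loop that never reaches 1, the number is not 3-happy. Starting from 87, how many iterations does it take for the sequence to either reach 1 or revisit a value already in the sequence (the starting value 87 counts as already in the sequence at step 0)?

87 → 8³ + 7³ = 512 + 343 = 855
855 → 8³ + 5³ + 5³ = 512 + 125 + 125 = 762
762 → 7³ + 6³ + 2³ = 343 + 216 + 8 = 567
567 → 5³ + 6³ + 7³ = 125 + 216 + 343 = 684
684 → 6³ + 8³ + 4³ = 216 + 512 + 64 = 792
792 → 7³ + 9³ + 2³ = 343 + 729 + 8 = 1080
1080 → 1³ + 0³ + 8³ + 0³ = 1 + 0 + 512 + 0 = 513
513 → 5³ + 1³ + 3³ = 125 + 1 + 27 = 153
153 → 1³ + 5³ + 3³ = 1 + 125 + 27 = 153  — 153 repeats.
That took 9 steps.

9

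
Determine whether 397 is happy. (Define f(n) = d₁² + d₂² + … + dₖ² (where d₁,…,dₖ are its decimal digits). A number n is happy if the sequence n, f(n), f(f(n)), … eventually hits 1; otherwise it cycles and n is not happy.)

happy

397 → 3² + 9² + 7² = 9 + 81 + 49 = 139
139 → 1² + 3² + 9² = 1 + 9 + 81 = 91
91 → 9² + 1² = 81 + 1 = 82
82 → 8² + 2² = 64 + 4 = 68
68 → 6² + 8² = 36 + 64 = 100
100 → 1² + 0² + 0² = 1 + 0 + 0 = 1  — reached 1.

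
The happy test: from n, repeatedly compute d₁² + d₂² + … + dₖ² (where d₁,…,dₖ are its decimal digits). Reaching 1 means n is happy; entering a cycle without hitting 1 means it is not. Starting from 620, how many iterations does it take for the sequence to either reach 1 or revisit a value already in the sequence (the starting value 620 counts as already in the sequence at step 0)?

10

620 → 6² + 2² + 0² = 40
40 → 4² + 0² = 16
16 → 1² + 6² = 37
37 → 3² + 7² = 58
58 → 5² + 8² = 89
89 → 8² + 9² = 145
145 → 1² + 4² + 5² = 42
42 → 4² + 2² = 20
20 → 2² + 0² = 4
4 → 4² = 16  — 16 repeats.
That took 10 steps.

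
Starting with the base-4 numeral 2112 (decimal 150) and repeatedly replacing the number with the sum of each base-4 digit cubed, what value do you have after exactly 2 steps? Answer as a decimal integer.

150 = (2,1,1,2)_4 → 2³ + 1³ + 1³ + 2³ = 8 + 1 + 1 + 8 = 18
18 = (1,0,2)_4 → 1³ + 0³ + 2³ = 1 + 0 + 8 = 9

9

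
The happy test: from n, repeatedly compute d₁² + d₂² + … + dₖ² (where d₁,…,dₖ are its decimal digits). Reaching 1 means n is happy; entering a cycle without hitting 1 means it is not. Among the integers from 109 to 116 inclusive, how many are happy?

1

109: 109 → 82 → 68 → 100 → 1  (reaches 1)
110: 110 → 2 → 4 → 16 → 37 → 58 → 89 → 145 → 42 → 20 → 4  (repeats 4)
111: 111 → 3 → 9 → 81 → 65 → 61 → 37 → 58 → 89 → 145 → 42 → 20 → 4 → 16 → 37  (repeats 37)
112: 112 → 6 → 36 → 45 → 41 → 17 → 50 → 25 → 29 → 85 → 89 → 145 → 42 → 20 → 4 → 16 → 37 → 58 → 89  (repeats 89)
113: 113 → 11 → 2 → 4 → 16 → 37 → 58 → 89 → 145 → 42 → 20 → 4  (repeats 4)
114: 114 → 18 → 65 → 61 → 37 → 58 → 89 → 145 → 42 → 20 → 4 → 16 → 37  (repeats 37)
115: 115 → 27 → 53 → 34 → 25 → 29 → 85 → 89 → 145 → 42 → 20 → 4 → 16 → 37 → 58 → 89  (repeats 89)
116: 116 → 38 → 73 → 58 → 89 → 145 → 42 → 20 → 4 → 16 → 37 → 58  (repeats 58)
happy: 109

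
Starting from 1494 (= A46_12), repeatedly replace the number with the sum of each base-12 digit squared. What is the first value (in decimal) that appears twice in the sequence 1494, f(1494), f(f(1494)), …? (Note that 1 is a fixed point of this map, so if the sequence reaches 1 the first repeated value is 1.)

1494 = (10,4,6)_12 → 10² + 4² + 6² = 152
152 = (1,0,8)_12 → 1² + 0² + 8² = 65
65 = (5,5)_12 → 5² + 5² = 50
50 = (4,2)_12 → 4² + 2² = 20
20 = (1,8)_12 → 1² + 8² = 65  — 65 already appeared earlier.

65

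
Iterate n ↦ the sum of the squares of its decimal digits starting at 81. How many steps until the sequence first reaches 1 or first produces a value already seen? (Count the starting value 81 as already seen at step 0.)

11

81 → 8² + 1² = 65
65 → 6² + 5² = 61
61 → 6² + 1² = 37
37 → 3² + 7² = 58
58 → 5² + 8² = 89
89 → 8² + 9² = 145
145 → 1² + 4² + 5² = 42
42 → 4² + 2² = 20
20 → 2² + 0² = 4
4 → 4² = 16
16 → 1² + 6² = 37  — 37 repeats.
That took 11 steps.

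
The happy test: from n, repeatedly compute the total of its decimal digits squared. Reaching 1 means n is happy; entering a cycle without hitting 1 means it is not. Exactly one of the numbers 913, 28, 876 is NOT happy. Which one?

876

913: 913 → 91 → 82 → 68 → 100 → 1  — reaches 1 (happy)
28: 28 → 68 → 100 → 1  — reaches 1 (happy)
876: 876 → 149 → 98 → 145 → 42 → 20 → 4 → 16 → 37 → 58 → 89 → 145  — repeats 145 (not happy)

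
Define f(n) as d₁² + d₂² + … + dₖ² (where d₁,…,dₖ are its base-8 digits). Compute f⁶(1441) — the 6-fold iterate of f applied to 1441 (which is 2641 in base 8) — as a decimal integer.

1441 = (2,6,4,1)_8 → 2² + 6² + 4² + 1² = 4 + 36 + 16 + 1 = 57
57 = (7,1)_8 → 7² + 1² = 49 + 1 = 50
50 = (6,2)_8 → 6² + 2² = 36 + 4 = 40
40 = (5,0)_8 → 5² + 0² = 25 + 0 = 25
25 = (3,1)_8 → 3² + 1² = 9 + 1 = 10
10 = (1,2)_8 → 1² + 2² = 1 + 4 = 5

5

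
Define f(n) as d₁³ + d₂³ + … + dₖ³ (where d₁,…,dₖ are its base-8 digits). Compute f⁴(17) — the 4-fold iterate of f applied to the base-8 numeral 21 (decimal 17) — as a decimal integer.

1

17 = (2,1)_8 → 2³ + 1³ = 8 + 1 = 9
9 = (1,1)_8 → 1³ + 1³ = 1 + 1 = 2
2 = (2)_8 → 2³ = 8
8 = (1,0)_8 → 1³ + 0³ = 1 + 0 = 1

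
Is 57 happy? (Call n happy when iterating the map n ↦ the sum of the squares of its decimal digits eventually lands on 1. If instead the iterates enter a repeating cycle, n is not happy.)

not happy

57 → 5² + 7² = 74
74 → 7² + 4² = 65
65 → 6² + 5² = 61
61 → 6² + 1² = 37
37 → 3² + 7² = 58
58 → 5² + 8² = 89
89 → 8² + 9² = 145
145 → 1² + 4² + 5² = 42
42 → 4² + 2² = 20
20 → 2² + 0² = 4
4 → 4² = 16
16 → 1² + 6² = 37  — 37 already seen; the sequence cycles without reaching 1.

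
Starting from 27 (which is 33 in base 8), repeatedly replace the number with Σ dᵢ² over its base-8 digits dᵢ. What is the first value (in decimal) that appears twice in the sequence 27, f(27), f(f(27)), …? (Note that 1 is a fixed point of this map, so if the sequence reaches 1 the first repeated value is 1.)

27 = (3,3)_8 → 3² + 3² = 9 + 9 = 18
18 = (2,2)_8 → 2² + 2² = 4 + 4 = 8
8 = (1,0)_8 → 1² + 0² = 1 + 0 = 1  — reached the fixed point 1.
1 → 1, so 1 is the first repeated value.

1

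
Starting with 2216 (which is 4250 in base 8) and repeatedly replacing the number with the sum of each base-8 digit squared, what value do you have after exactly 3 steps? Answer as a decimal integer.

40

2216 = (4,2,5,0)_8 → 4² + 2² + 5² + 0² = 16 + 4 + 25 + 0 = 45
45 = (5,5)_8 → 5² + 5² = 25 + 25 = 50
50 = (6,2)_8 → 6² + 2² = 36 + 4 = 40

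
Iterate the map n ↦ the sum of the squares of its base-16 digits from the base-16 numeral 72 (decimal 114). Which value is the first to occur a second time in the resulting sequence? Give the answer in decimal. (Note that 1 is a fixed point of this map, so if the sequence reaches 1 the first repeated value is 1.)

114 = (7,2)_16 → 7² + 2² = 49 + 4 = 53
53 = (3,5)_16 → 3² + 5² = 9 + 25 = 34
34 = (2,2)_16 → 2² + 2² = 4 + 4 = 8
8 = (8)_16 → 8² = 64
64 = (4,0)_16 → 4² + 0² = 16 + 0 = 16
16 = (1,0)_16 → 1² + 0² = 1 + 0 = 1  — reached the fixed point 1.
1 → 1, so 1 is the first repeated value.

1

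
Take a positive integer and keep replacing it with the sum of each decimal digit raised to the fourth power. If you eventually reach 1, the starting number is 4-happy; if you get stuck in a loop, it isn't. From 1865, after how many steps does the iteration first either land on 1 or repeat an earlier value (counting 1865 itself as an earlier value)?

15

1865 → 1⁴ + 8⁴ + 6⁴ + 5⁴ = 1 + 4096 + 1296 + 625 = 6018
6018 → 6⁴ + 0⁴ + 1⁴ + 8⁴ = 1296 + 0 + 1 + 4096 = 5393
5393 → 5⁴ + 3⁴ + 9⁴ + 3⁴ = 625 + 81 + 6561 + 81 = 7348
7348 → 7⁴ + 3⁴ + 4⁴ + 8⁴ = 2401 + 81 + 256 + 4096 = 6834
6834 → 6⁴ + 8⁴ + 3⁴ + 4⁴ = 1296 + 4096 + 81 + 256 = 5729
5729 → 5⁴ + 7⁴ + 2⁴ + 9⁴ = 625 + 2401 + 16 + 6561 = 9603
9603 → 9⁴ + 6⁴ + 0⁴ + 3⁴ = 6561 + 1296 + 0 + 81 = 7938
7938 → 7⁴ + 9⁴ + 3⁴ + 8⁴ = 2401 + 6561 + 81 + 4096 = 13139
13139 → 1⁴ + 3⁴ + 1⁴ + 3⁴ + 9⁴ = 1 + 81 + 1 + 81 + 6561 = 6725
6725 → 6⁴ + 7⁴ + 2⁴ + 5⁴ = 1296 + 2401 + 16 + 625 = 4338
4338 → 4⁴ + 3⁴ + 3⁴ + 8⁴ = 256 + 81 + 81 + 4096 = 4514
4514 → 4⁴ + 5⁴ + 1⁴ + 4⁴ = 256 + 625 + 1 + 256 = 1138
1138 → 1⁴ + 1⁴ + 3⁴ + 8⁴ = 1 + 1 + 81 + 4096 = 4179
4179 → 4⁴ + 1⁴ + 7⁴ + 9⁴ = 256 + 1 + 2401 + 6561 = 9219
9219 → 9⁴ + 2⁴ + 1⁴ + 9⁴ = 6561 + 16 + 1 + 6561 = 13139  — 13139 repeats.
That took 15 steps.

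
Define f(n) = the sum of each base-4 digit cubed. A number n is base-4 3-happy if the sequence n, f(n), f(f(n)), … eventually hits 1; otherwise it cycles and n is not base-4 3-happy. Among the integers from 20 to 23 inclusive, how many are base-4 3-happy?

20: 20 → 2 → 8 → 8  — not base-4 3-happy
21: 21 → 3 → 27 → 36 → 9 → 9  — not base-4 3-happy
22: 22 → 10 → 16 → 1  — base-4 3-happy
23: 23 → 29 → 29  — not base-4 3-happy
base-4 3-happy: 22

1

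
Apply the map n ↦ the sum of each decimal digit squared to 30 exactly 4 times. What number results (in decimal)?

61

30 → 3² + 0² = 9
9 → 9² = 81
81 → 8² + 1² = 65
65 → 6² + 5² = 61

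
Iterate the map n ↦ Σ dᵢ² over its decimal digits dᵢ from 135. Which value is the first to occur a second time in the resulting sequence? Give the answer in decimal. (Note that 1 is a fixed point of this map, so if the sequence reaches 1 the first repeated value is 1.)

135 → 1² + 3² + 5² = 1 + 9 + 25 = 35
35 → 3² + 5² = 9 + 25 = 34
34 → 3² + 4² = 9 + 16 = 25
25 → 2² + 5² = 4 + 25 = 29
29 → 2² + 9² = 4 + 81 = 85
85 → 8² + 5² = 64 + 25 = 89
89 → 8² + 9² = 64 + 81 = 145
145 → 1² + 4² + 5² = 1 + 16 + 25 = 42
42 → 4² + 2² = 16 + 4 = 20
20 → 2² + 0² = 4 + 0 = 4
4 → 4² = 16
16 → 1² + 6² = 1 + 36 = 37
37 → 3² + 7² = 9 + 49 = 58
58 → 5² + 8² = 25 + 64 = 89  — 89 already appeared earlier.

89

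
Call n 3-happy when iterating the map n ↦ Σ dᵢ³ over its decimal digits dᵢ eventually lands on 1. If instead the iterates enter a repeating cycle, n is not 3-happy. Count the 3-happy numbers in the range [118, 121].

118: 118 → 514 → 190 → 730 → 370 → 370  (repeats 370)
119: 119 → 731 → 371 → 371  (repeats 371)
120: 120 → 9 → 729 → 1080 → 513 → 153 → 153  (repeats 153)
121: 121 → 10 → 1  (reaches 1)
3-happy: 121

1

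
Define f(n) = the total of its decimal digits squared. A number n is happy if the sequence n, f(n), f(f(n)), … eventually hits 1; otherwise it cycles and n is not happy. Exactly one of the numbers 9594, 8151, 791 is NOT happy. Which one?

791

9594: 9594 → 203 → 13 → 10 → 1  — reaches 1 (happy)
8151: 8151 → 91 → 82 → 68 → 100 → 1  — reaches 1 (happy)
791: 791 → 131 → 11 → 2 → 4 → 16 → 37 → 58 → 89 → 145 → 42 → 20 → 4  — repeats 4 (not happy)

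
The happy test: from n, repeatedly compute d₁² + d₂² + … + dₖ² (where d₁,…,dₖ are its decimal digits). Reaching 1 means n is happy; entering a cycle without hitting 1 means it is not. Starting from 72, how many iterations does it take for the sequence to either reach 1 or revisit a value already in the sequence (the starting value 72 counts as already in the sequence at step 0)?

14

72 → 7² + 2² = 53
53 → 5² + 3² = 34
34 → 3² + 4² = 25
25 → 2² + 5² = 29
29 → 2² + 9² = 85
85 → 8² + 5² = 89
89 → 8² + 9² = 145
145 → 1² + 4² + 5² = 42
42 → 4² + 2² = 20
20 → 2² + 0² = 4
4 → 4² = 16
16 → 1² + 6² = 37
37 → 3² + 7² = 58
58 → 5² + 8² = 89  — 89 repeats.
That took 14 steps.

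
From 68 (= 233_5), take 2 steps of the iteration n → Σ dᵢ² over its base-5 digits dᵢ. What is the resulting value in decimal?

68 = (2,3,3)_5 → 2² + 3² + 3² = 4 + 9 + 9 = 22
22 = (4,2)_5 → 4² + 2² = 16 + 4 = 20

20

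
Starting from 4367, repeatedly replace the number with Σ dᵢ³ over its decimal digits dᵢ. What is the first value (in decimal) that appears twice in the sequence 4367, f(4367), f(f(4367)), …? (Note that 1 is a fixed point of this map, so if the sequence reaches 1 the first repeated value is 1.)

4367 → 4³ + 3³ + 6³ + 7³ = 64 + 27 + 216 + 343 = 650
650 → 6³ + 5³ + 0³ = 216 + 125 + 0 = 341
341 → 3³ + 4³ + 1³ = 27 + 64 + 1 = 92
92 → 9³ + 2³ = 729 + 8 = 737
737 → 7³ + 3³ + 7³ = 343 + 27 + 343 = 713
713 → 7³ + 1³ + 3³ = 343 + 1 + 27 = 371
371 → 3³ + 7³ + 1³ = 27 + 343 + 1 = 371  — 371 already appeared earlier.

371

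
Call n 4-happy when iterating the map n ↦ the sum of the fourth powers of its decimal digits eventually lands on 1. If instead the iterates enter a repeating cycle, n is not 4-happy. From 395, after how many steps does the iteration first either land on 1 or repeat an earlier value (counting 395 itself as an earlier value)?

15

395 → 3⁴ + 9⁴ + 5⁴ = 7267
7267 → 7⁴ + 2⁴ + 6⁴ + 7⁴ = 6114
6114 → 6⁴ + 1⁴ + 1⁴ + 4⁴ = 1554
1554 → 1⁴ + 5⁴ + 5⁴ + 4⁴ = 1507
1507 → 1⁴ + 5⁴ + 0⁴ + 7⁴ = 3027
3027 → 3⁴ + 0⁴ + 2⁴ + 7⁴ = 2498
2498 → 2⁴ + 4⁴ + 9⁴ + 8⁴ = 10929
10929 → 1⁴ + 0⁴ + 9⁴ + 2⁴ + 9⁴ = 13139
13139 → 1⁴ + 3⁴ + 1⁴ + 3⁴ + 9⁴ = 6725
6725 → 6⁴ + 7⁴ + 2⁴ + 5⁴ = 4338
4338 → 4⁴ + 3⁴ + 3⁴ + 8⁴ = 4514
4514 → 4⁴ + 5⁴ + 1⁴ + 4⁴ = 1138
1138 → 1⁴ + 1⁴ + 3⁴ + 8⁴ = 4179
4179 → 4⁴ + 1⁴ + 7⁴ + 9⁴ = 9219
9219 → 9⁴ + 2⁴ + 1⁴ + 9⁴ = 13139  — 13139 repeats.
That took 15 steps.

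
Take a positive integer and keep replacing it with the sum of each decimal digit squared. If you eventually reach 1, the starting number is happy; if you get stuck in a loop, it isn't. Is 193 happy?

happy

193 → 91
91 → 82
82 → 68
68 → 100
100 → 1  — reached 1.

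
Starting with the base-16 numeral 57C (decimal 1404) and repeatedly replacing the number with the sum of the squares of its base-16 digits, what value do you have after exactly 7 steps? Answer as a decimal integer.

1404 = (5,7,12)_16 → 5² + 7² + 12² = 25 + 49 + 144 = 218
218 = (13,10)_16 → 13² + 10² = 169 + 100 = 269
269 = (1,0,13)_16 → 1² + 0² + 13² = 1 + 0 + 169 = 170
170 = (10,10)_16 → 10² + 10² = 100 + 100 = 200
200 = (12,8)_16 → 12² + 8² = 144 + 64 = 208
208 = (13,0)_16 → 13² + 0² = 169 + 0 = 169
169 = (10,9)_16 → 10² + 9² = 100 + 81 = 181

181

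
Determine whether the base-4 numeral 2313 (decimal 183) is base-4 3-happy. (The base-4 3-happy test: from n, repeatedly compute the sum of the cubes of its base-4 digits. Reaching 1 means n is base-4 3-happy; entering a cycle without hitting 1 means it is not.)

183 = (2,3,1,3)_4 → 63
63 = (3,3,3)_4 → 81
81 = (1,1,0,1)_4 → 3
3 = (3)_4 → 27
27 = (1,2,3)_4 → 36
36 = (2,1,0)_4 → 9
9 = (2,1)_4 → 9  — 9 already seen; the sequence cycles without reaching 1.

not base-4 3-happy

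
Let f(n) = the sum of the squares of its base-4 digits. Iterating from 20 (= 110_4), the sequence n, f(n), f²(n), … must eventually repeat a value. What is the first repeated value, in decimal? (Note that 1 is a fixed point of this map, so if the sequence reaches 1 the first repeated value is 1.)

1

20 = (1,1,0)_4 → 1² + 1² + 0² = 2
2 = (2)_4 → 2² = 4
4 = (1,0)_4 → 1² + 0² = 1  — reached the fixed point 1.
1 → 1, so 1 is the first repeated value.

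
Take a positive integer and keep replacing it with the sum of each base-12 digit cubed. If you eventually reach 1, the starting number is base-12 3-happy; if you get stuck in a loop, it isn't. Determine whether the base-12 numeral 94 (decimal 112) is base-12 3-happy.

112 = (9,4)_12 → 9³ + 4³ = 729 + 64 = 793
793 = (5,6,1)_12 → 5³ + 6³ + 1³ = 125 + 216 + 1 = 342
342 = (2,4,6)_12 → 2³ + 4³ + 6³ = 8 + 64 + 216 = 288
288 = (2,0,0)_12 → 2³ + 0³ + 0³ = 8 + 0 + 0 = 8
8 = (8)_12 → 8³ = 512
512 = (3,6,8)_12 → 3³ + 6³ + 8³ = 27 + 216 + 512 = 755
755 = (5,2,11)_12 → 5³ + 2³ + 11³ = 125 + 8 + 1331 = 1464
1464 = (10,2,0)_12 → 10³ + 2³ + 0³ = 1000 + 8 + 0 = 1008
1008 = (7,0,0)_12 → 7³ + 0³ + 0³ = 343 + 0 + 0 = 343
343 = (2,4,7)_12 → 2³ + 4³ + 7³ = 8 + 64 + 343 = 415
415 = (2,10,7)_12 → 2³ + 10³ + 7³ = 8 + 1000 + 343 = 1351
1351 = (9,4,7)_12 → 9³ + 4³ + 7³ = 729 + 64 + 343 = 1136
1136 = (7,10,8)_12 → 7³ + 10³ + 8³ = 343 + 1000 + 512 = 1855
1855 = (1,0,10,7)_12 → 1³ + 0³ + 10³ + 7³ = 1 + 0 + 1000 + 343 = 1344
1344 = (9,4,0)_12 → 9³ + 4³ + 0³ = 729 + 64 + 0 = 793  — 793 already seen; the sequence cycles without reaching 1.

not base-12 3-happy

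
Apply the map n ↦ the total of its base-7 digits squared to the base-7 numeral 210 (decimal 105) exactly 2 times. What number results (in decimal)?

105 = (2,1,0)_7 → 2² + 1² + 0² = 5
5 = (5)_7 → 5² = 25

25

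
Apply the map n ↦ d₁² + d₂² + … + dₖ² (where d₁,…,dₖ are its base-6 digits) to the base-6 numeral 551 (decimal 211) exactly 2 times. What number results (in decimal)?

211 = (5,5,1)_6 → 51
51 = (1,2,3)_6 → 14

14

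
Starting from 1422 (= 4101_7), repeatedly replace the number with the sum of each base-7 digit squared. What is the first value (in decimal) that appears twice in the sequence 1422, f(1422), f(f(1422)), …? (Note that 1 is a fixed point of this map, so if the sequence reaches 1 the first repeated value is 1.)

2

1422 = (4,1,0,1)_7 → 4² + 1² + 0² + 1² = 18
18 = (2,4)_7 → 2² + 4² = 20
20 = (2,6)_7 → 2² + 6² = 40
40 = (5,5)_7 → 5² + 5² = 50
50 = (1,0,1)_7 → 1² + 0² + 1² = 2
2 = (2)_7 → 2² = 4
4 = (4)_7 → 4² = 16
16 = (2,2)_7 → 2² + 2² = 8
8 = (1,1)_7 → 1² + 1² = 2  — 2 already appeared earlier.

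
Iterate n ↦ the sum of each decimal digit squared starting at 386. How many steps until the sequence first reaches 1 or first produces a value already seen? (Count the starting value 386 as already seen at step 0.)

386 → 109
109 → 82
82 → 68
68 → 100
100 → 1  — reached 1.
That took 5 steps.

5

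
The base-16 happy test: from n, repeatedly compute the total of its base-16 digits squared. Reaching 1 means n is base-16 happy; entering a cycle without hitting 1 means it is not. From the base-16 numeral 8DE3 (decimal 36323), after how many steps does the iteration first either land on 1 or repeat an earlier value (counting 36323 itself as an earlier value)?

12

36323 = (8,13,14,3)_16 → 8² + 13² + 14² + 3² = 438
438 = (1,11,6)_16 → 1² + 11² + 6² = 158
158 = (9,14)_16 → 9² + 14² = 277
277 = (1,1,5)_16 → 1² + 1² + 5² = 27
27 = (1,11)_16 → 1² + 11² = 122
122 = (7,10)_16 → 7² + 10² = 149
149 = (9,5)_16 → 9² + 5² = 106
106 = (6,10)_16 → 6² + 10² = 136
136 = (8,8)_16 → 8² + 8² = 128
128 = (8,0)_16 → 8² + 0² = 64
64 = (4,0)_16 → 4² + 0² = 16
16 = (1,0)_16 → 1² + 0² = 1  — reached 1.
That took 12 steps.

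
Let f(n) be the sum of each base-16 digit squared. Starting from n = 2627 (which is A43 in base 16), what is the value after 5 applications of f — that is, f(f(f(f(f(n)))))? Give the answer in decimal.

2627 = (10,4,3)_16 → 10² + 4² + 3² = 125
125 = (7,13)_16 → 7² + 13² = 218
218 = (13,10)_16 → 13² + 10² = 269
269 = (1,0,13)_16 → 1² + 0² + 13² = 170
170 = (10,10)_16 → 10² + 10² = 200

200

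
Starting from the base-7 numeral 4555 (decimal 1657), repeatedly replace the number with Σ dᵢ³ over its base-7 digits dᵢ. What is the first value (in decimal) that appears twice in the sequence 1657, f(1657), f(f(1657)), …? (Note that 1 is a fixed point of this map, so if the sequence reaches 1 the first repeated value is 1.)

1657 = (4,5,5,5)_7 → 4³ + 5³ + 5³ + 5³ = 64 + 125 + 125 + 125 = 439
439 = (1,1,6,5)_7 → 1³ + 1³ + 6³ + 5³ = 1 + 1 + 216 + 125 = 343
343 = (1,0,0,0)_7 → 1³ + 0³ + 0³ + 0³ = 1 + 0 + 0 + 0 = 1  — reached the fixed point 1.
1 → 1, so 1 is the first repeated value.

1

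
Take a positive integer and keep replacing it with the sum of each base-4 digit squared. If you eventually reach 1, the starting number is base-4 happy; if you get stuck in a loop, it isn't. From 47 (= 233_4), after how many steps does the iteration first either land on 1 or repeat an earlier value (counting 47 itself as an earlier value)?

6

47 = (2,3,3)_4 → 2² + 3² + 3² = 4 + 9 + 9 = 22
22 = (1,1,2)_4 → 1² + 1² + 2² = 1 + 1 + 4 = 6
6 = (1,2)_4 → 1² + 2² = 1 + 4 = 5
5 = (1,1)_4 → 1² + 1² = 1 + 1 = 2
2 = (2)_4 → 2² = 4
4 = (1,0)_4 → 1² + 0² = 1 + 0 = 1  — reached 1.
That took 6 steps.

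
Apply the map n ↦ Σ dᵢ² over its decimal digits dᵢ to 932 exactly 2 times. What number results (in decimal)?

97

932 → 9² + 3² + 2² = 81 + 9 + 4 = 94
94 → 9² + 4² = 81 + 16 = 97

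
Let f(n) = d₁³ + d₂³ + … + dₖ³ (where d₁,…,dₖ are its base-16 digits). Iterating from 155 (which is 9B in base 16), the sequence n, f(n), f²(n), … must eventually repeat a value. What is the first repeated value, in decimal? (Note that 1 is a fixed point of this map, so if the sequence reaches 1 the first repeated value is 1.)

2240

155 = (9,11)_16 → 9³ + 11³ = 729 + 1331 = 2060
2060 = (8,0,12)_16 → 8³ + 0³ + 12³ = 512 + 0 + 1728 = 2240
2240 = (8,12,0)_16 → 8³ + 12³ + 0³ = 512 + 1728 + 0 = 2240  — 2240 already appeared earlier.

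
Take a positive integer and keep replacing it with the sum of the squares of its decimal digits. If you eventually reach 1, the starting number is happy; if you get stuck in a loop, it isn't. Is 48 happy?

not happy

48 → 4² + 8² = 16 + 64 = 80
80 → 8² + 0² = 64 + 0 = 64
64 → 6² + 4² = 36 + 16 = 52
52 → 5² + 2² = 25 + 4 = 29
29 → 2² + 9² = 4 + 81 = 85
85 → 8² + 5² = 64 + 25 = 89
89 → 8² + 9² = 64 + 81 = 145
145 → 1² + 4² + 5² = 1 + 16 + 25 = 42
42 → 4² + 2² = 16 + 4 = 20
20 → 2² + 0² = 4 + 0 = 4
4 → 4² = 16
16 → 1² + 6² = 1 + 36 = 37
37 → 3² + 7² = 9 + 49 = 58
58 → 5² + 8² = 25 + 64 = 89  — 89 already seen; the sequence cycles without reaching 1.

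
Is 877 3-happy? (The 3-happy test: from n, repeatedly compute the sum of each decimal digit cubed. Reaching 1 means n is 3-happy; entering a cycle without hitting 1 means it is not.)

3-happy

877 → 8³ + 7³ + 7³ = 1198
1198 → 1³ + 1³ + 9³ + 8³ = 1243
1243 → 1³ + 2³ + 4³ + 3³ = 100
100 → 1³ + 0³ + 0³ = 1  — reached 1.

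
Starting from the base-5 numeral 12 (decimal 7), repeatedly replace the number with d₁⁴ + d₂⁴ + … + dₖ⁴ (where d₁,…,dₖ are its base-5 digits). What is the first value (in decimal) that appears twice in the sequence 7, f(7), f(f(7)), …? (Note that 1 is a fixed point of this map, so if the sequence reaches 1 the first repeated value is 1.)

7 = (1,2)_5 → 1⁴ + 2⁴ = 1 + 16 = 17
17 = (3,2)_5 → 3⁴ + 2⁴ = 81 + 16 = 97
97 = (3,4,2)_5 → 3⁴ + 4⁴ + 2⁴ = 81 + 256 + 16 = 353
353 = (2,4,0,3)_5 → 2⁴ + 4⁴ + 0⁴ + 3⁴ = 16 + 256 + 0 + 81 = 353  — 353 already appeared earlier.

353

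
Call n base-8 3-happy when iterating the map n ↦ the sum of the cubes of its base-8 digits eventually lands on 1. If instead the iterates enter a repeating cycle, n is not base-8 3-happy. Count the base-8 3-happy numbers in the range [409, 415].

2

409: 409 → 244 → 307 → 307  (repeats 307)
410: 410 → 251 → 397 → 342 → 349 → 277 → 197 → 152 → 35 → 91 → 55 → 559 → 469 → 476 → 434 → 440 → 559  (repeats 559)
411: 411 → 270 → 281 → 92 → 92  (repeats 92)
412: 412 → 307 → 307  (repeats 307)
413: 413 → 368 → 341 → 258 → 72 → 2 → 8 → 1  (reaches 1)
414: 414 → 459 → 371 → 368 → 341 → 258 → 72 → 2 → 8 → 1  (reaches 1)
415: 415 → 586 → 11 → 28 → 91 → 55 → 559 → 469 → 476 → 434 → 440 → 559  (repeats 559)
base-8 3-happy: 413, 414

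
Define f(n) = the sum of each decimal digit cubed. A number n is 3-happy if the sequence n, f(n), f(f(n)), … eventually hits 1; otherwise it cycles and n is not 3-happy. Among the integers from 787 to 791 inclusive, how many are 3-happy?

1

787: 787 → 1198 → 1243 → 100 → 1  (reaches 1)
788: 788 → 1367 → 587 → 980 → 1241 → 74 → 407 → 407  (repeats 407)
789: 789 → 1584 → 702 → 351 → 153 → 153  (repeats 153)
790: 790 → 1072 → 352 → 160 → 217 → 352  (repeats 352)
791: 791 → 1073 → 371 → 371  (repeats 371)
3-happy: 787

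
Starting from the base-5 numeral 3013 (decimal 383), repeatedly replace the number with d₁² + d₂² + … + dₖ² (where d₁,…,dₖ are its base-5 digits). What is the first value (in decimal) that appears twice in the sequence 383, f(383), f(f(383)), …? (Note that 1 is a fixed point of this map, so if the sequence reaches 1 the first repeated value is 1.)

1

383 = (3,0,1,3)_5 → 3² + 0² + 1² + 3² = 9 + 0 + 1 + 9 = 19
19 = (3,4)_5 → 3² + 4² = 9 + 16 = 25
25 = (1,0,0)_5 → 1² + 0² + 0² = 1 + 0 + 0 = 1  — reached the fixed point 1.
1 → 1, so 1 is the first repeated value.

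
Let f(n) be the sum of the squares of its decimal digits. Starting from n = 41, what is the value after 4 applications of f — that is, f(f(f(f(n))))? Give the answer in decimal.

29

41 → 4² + 1² = 17
17 → 1² + 7² = 50
50 → 5² + 0² = 25
25 → 2² + 5² = 29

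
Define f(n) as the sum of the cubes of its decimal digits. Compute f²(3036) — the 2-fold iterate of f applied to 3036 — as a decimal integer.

3036 → 3³ + 0³ + 3³ + 6³ = 270
270 → 2³ + 7³ + 0³ = 351

351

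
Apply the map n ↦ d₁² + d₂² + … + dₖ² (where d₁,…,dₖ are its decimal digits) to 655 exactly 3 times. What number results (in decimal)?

1

655 → 86
86 → 100
100 → 1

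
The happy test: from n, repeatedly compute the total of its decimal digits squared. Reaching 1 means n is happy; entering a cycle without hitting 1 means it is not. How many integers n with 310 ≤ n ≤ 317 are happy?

310: 310 → 10 → 1  — happy
311: 311 → 11 → 2 → 4 → 16 → 37 → 58 → 89 → 145 → 42 → 20 → 4  — not happy
312: 312 → 14 → 17 → 50 → 25 → 29 → 85 → 89 → 145 → 42 → 20 → 4 → 16 → 37 → 58 → 89  — not happy
313: 313 → 19 → 82 → 68 → 100 → 1  — happy
314: 314 → 26 → 40 → 16 → 37 → 58 → 89 → 145 → 42 → 20 → 4 → 16  — not happy
315: 315 → 35 → 34 → 25 → 29 → 85 → 89 → 145 → 42 → 20 → 4 → 16 → 37 → 58 → 89  — not happy
316: 316 → 46 → 52 → 29 → 85 → 89 → 145 → 42 → 20 → 4 → 16 → 37 → 58 → 89  — not happy
317: 317 → 59 → 106 → 37 → 58 → 89 → 145 → 42 → 20 → 4 → 16 → 37  — not happy
happy: 310, 313

2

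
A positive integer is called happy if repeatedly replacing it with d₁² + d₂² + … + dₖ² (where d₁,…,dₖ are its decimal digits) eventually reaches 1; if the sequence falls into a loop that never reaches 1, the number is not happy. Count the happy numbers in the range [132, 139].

2

132: 132 → 14 → 17 → 50 → 25 → 29 → 85 → 89 → 145 → 42 → 20 → 4 → 16 → 37 → 58 → 89  — not happy
133: 133 → 19 → 82 → 68 → 100 → 1  — happy
134: 134 → 26 → 40 → 16 → 37 → 58 → 89 → 145 → 42 → 20 → 4 → 16  — not happy
135: 135 → 35 → 34 → 25 → 29 → 85 → 89 → 145 → 42 → 20 → 4 → 16 → 37 → 58 → 89  — not happy
136: 136 → 46 → 52 → 29 → 85 → 89 → 145 → 42 → 20 → 4 → 16 → 37 → 58 → 89  — not happy
137: 137 → 59 → 106 → 37 → 58 → 89 → 145 → 42 → 20 → 4 → 16 → 37  — not happy
138: 138 → 74 → 65 → 61 → 37 → 58 → 89 → 145 → 42 → 20 → 4 → 16 → 37  — not happy
139: 139 → 91 → 82 → 68 → 100 → 1  — happy
happy: 133, 139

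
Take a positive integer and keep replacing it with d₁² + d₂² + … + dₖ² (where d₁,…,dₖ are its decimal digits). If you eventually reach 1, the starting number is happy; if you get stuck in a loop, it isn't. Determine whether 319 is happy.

happy

319 → 3² + 1² + 9² = 9 + 1 + 81 = 91
91 → 9² + 1² = 81 + 1 = 82
82 → 8² + 2² = 64 + 4 = 68
68 → 6² + 8² = 36 + 64 = 100
100 → 1² + 0² + 0² = 1 + 0 + 0 = 1  — reached 1.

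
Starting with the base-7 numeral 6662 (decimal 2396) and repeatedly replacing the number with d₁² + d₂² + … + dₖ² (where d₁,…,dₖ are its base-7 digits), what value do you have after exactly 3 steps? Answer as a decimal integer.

2396 = (6,6,6,2)_7 → 6² + 6² + 6² + 2² = 112
112 = (2,2,0)_7 → 2² + 2² + 0² = 8
8 = (1,1)_7 → 1² + 1² = 2

2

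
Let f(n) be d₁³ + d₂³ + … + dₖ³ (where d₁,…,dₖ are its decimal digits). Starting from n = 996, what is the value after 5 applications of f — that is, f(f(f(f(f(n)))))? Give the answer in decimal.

996 → 9³ + 9³ + 6³ = 1674
1674 → 1³ + 6³ + 7³ + 4³ = 624
624 → 6³ + 2³ + 4³ = 288
288 → 2³ + 8³ + 8³ = 1032
1032 → 1³ + 0³ + 3³ + 2³ = 36

36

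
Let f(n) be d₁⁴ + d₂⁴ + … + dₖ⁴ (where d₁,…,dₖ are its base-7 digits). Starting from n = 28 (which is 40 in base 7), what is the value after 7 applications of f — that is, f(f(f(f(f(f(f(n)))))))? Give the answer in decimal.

28 = (4,0)_7 → 4⁴ + 0⁴ = 256
256 = (5,1,4)_7 → 5⁴ + 1⁴ + 4⁴ = 882
882 = (2,4,0,0)_7 → 2⁴ + 4⁴ + 0⁴ + 0⁴ = 272
272 = (5,3,6)_7 → 5⁴ + 3⁴ + 6⁴ = 2002
2002 = (5,5,6,0)_7 → 5⁴ + 5⁴ + 6⁴ + 0⁴ = 2546
2546 = (1,0,2,6,5)_7 → 1⁴ + 0⁴ + 2⁴ + 6⁴ + 5⁴ = 1938
1938 = (5,4,3,6)_7 → 5⁴ + 4⁴ + 3⁴ + 6⁴ = 2258

2258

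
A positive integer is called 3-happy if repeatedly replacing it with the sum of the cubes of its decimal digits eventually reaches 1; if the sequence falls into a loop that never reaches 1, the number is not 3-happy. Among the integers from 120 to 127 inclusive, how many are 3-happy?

1

120: 120 → 9 → 729 → 1080 → 513 → 153 → 153  — not 3-happy
121: 121 → 10 → 1  — 3-happy
122: 122 → 17 → 344 → 155 → 251 → 134 → 92 → 737 → 713 → 371 → 371  — not 3-happy
123: 123 → 36 → 243 → 99 → 1458 → 702 → 351 → 153 → 153  — not 3-happy
124: 124 → 73 → 370 → 370  — not 3-happy
125: 125 → 134 → 92 → 737 → 713 → 371 → 371  — not 3-happy
126: 126 → 225 → 141 → 66 → 432 → 99 → 1458 → 702 → 351 → 153 → 153  — not 3-happy
127: 127 → 352 → 160 → 217 → 352  — not 3-happy
3-happy: 121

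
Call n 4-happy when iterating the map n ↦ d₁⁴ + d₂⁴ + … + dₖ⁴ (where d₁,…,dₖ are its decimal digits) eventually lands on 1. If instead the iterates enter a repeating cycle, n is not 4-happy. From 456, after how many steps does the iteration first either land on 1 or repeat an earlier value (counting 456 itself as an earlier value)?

12

456 → 2177
2177 → 4819
4819 → 10914
10914 → 6819
6819 → 11954
11954 → 7444
7444 → 3169
3169 → 7939
7939 → 15604
15604 → 2178
2178 → 6514
6514 → 2178  — 2178 repeats.
That took 12 steps.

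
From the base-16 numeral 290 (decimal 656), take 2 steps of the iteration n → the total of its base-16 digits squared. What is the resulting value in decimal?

50

656 = (2,9,0)_16 → 2² + 9² + 0² = 4 + 81 + 0 = 85
85 = (5,5)_16 → 5² + 5² = 25 + 25 = 50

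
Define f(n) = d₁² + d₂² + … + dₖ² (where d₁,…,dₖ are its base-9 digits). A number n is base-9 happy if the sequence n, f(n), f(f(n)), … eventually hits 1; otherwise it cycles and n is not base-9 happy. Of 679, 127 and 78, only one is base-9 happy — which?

127

679: 679 → 89 → 65 → 53 → 89  — repeats 89 (not base-9 happy)
127: 127 → 27 → 9 → 1  — reaches 1 (base-9 happy)
78: 78 → 100 → 6 → 36 → 16 → 50 → 50  — repeats 50 (not base-9 happy)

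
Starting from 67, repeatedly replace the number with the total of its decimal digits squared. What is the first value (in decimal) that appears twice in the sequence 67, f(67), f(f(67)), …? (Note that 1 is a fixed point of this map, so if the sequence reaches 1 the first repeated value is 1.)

89

67 → 6² + 7² = 36 + 49 = 85
85 → 8² + 5² = 64 + 25 = 89
89 → 8² + 9² = 64 + 81 = 145
145 → 1² + 4² + 5² = 1 + 16 + 25 = 42
42 → 4² + 2² = 16 + 4 = 20
20 → 2² + 0² = 4 + 0 = 4
4 → 4² = 16
16 → 1² + 6² = 1 + 36 = 37
37 → 3² + 7² = 9 + 49 = 58
58 → 5² + 8² = 25 + 64 = 89  — 89 already appeared earlier.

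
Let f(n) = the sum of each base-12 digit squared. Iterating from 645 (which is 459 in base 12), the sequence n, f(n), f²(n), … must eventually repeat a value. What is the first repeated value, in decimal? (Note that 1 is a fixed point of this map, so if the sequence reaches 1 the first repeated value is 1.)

645 = (4,5,9)_12 → 4² + 5² + 9² = 16 + 25 + 81 = 122
122 = (10,2)_12 → 10² + 2² = 100 + 4 = 104
104 = (8,8)_12 → 8² + 8² = 64 + 64 = 128
128 = (10,8)_12 → 10² + 8² = 100 + 64 = 164
164 = (1,1,8)_12 → 1² + 1² + 8² = 1 + 1 + 64 = 66
66 = (5,6)_12 → 5² + 6² = 25 + 36 = 61
61 = (5,1)_12 → 5² + 1² = 25 + 1 = 26
26 = (2,2)_12 → 2² + 2² = 4 + 4 = 8
8 = (8)_12 → 8² = 64
64 = (5,4)_12 → 5² + 4² = 25 + 16 = 41
41 = (3,5)_12 → 3² + 5² = 9 + 25 = 34
34 = (2,10)_12 → 2² + 10² = 4 + 100 = 104  — 104 already appeared earlier.

104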